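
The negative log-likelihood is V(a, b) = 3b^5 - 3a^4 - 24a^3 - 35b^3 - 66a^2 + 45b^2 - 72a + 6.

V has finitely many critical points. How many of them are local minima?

V separates as a function of a plus a function of b, so ∇V=0 decouples.
∂V/∂a = -12(a + 1)(a + 2)(a + 3) = 0 at a ∈ {-3, -2, -1}; ∂V/∂b = 15b(b - 2)(b - 1)(b + 3) = 0 at b ∈ {-3, 0, 1, 2}.
The Hessian is diagonal: diag(V_aa, V_bb). Second derivatives: V_aa(-3)=-24, V_aa(-2)=12, V_aa(-1)=-24; V_bb(-3)=-900, V_bb(0)=90, V_bb(1)=-60, V_bb(2)=150.
Local minima occur where both diagonal entries positive: (-2, 0), (-2, 2). Count: 2.

2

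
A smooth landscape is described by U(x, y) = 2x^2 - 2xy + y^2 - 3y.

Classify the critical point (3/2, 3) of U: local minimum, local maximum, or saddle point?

local minimum

The Hessian of U is constant: H = [[4, -2], [-2, 2]].
det(H) = 4·2 − (-2)² = 4.
det(H) > 0 and tr(H) = 6 > 0, so H is positive definite and the point is a local minimum.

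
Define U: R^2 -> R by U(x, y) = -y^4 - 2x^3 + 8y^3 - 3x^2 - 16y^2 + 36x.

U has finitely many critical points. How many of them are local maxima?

U separates as a function of x plus a function of y, so ∇U=0 decouples.
∂U/∂x = -6(x - 2)(x + 3) = 0 at x ∈ {-3, 2}; ∂U/∂y = -4y(y - 4)(y - 2) = 0 at y ∈ {0, 2, 4}.
The Hessian is diagonal: diag(U_xx, U_yy). Second derivatives: U_xx(-3)=30, U_xx(2)=-30; U_yy(0)=-32, U_yy(2)=16, U_yy(4)=-32.
Local maxima occur where both diagonal entries negative: (2, 0), (2, 4). Count: 2.

2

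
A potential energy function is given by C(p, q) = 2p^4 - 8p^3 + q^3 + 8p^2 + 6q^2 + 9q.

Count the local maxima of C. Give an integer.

1

C separates as a function of p plus a function of q, so ∇C=0 decouples.
∂C/∂p = 8p(p - 2)(p - 1) = 0 at p ∈ {0, 1, 2}; ∂C/∂q = 3(q + 1)(q + 3) = 0 at q ∈ {-3, -1}.
The Hessian is diagonal: diag(C_pp, C_qq). Second derivatives: C_pp(0)=16, C_pp(1)=-8, C_pp(2)=16; C_qq(-3)=-6, C_qq(-1)=6.
Local maxima occur where both diagonal entries negative: (1, -3). Count: 1.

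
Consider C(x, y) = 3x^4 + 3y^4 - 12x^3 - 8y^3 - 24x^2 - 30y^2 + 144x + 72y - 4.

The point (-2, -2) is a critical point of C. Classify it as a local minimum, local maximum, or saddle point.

local minimum

The mixed partial ∂²C/∂x∂y is 0, so the Hessian at any point is diag(C_xx, C_yy) = diag(12(3x^2 - 6x - 4), 12(3y^2 - 4y - 5)).
At (-2, -2): H = diag(240, 180).
Both eigenvalues are positive, so H is positive definite: a local minimum.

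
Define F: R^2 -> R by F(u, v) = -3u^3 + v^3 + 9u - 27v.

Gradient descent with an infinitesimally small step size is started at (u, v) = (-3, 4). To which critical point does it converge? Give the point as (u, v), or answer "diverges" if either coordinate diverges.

(-1, 3)

F is separable, so gradient descent decouples: u follows -∂F/∂u, v follows -∂F/∂v.
∂F/∂u = -9(u - 1)(u + 1); at u=-3 this is -72, so u increases.
∂F/∂v = 3(v - 3)(v + 3); at v=4 this is 21, so v decreases.
u converges to its nearest critical value -1 (a local min of the u-part); v converges to 3. The iterate converges to (-1, 3).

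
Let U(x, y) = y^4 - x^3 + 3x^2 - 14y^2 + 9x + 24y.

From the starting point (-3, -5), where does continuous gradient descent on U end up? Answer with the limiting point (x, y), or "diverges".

(-1, -3)

U is separable, so gradient descent decouples: x follows -∂U/∂x, y follows -∂U/∂y.
∂U/∂x = -3(x - 3)(x + 1); at x=-3 this is -36, so x increases.
∂U/∂y = 4(y - 2)(y - 1)(y + 3); at y=-5 this is -336, so y increases.
x converges to its nearest critical value -1 (a local min of the x-part); y converges to -3. The iterate converges to (-1, -3).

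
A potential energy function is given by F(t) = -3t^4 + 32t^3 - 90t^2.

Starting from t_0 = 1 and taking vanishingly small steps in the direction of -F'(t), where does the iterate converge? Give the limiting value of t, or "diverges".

F'(t) = -12t(t - 5)(t - 3), so F'(1) = -96.
Gradient descent moves in the -F' direction, i.e. t is increasing.
The nearest critical point in that direction is t = 3, where F'' = 72 > 0 (a local minimum). The iterate converges there.

3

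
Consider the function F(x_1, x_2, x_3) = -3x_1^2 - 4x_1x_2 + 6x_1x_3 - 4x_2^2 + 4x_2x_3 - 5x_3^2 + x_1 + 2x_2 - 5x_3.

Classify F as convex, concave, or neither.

concave

F is quadratic, so its Hessian is the constant matrix H = [[-6, -4, 6], [-4, -8, 4], [6, 4, -10]].
Leading principal minors: -6, 32, -128.
Signs alternate −, +, − ⇒ H ≺ 0 ⇒ concave.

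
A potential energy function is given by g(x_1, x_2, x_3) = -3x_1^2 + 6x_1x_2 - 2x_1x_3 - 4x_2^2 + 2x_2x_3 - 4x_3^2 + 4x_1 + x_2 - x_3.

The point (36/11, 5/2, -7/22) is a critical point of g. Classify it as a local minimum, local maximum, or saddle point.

The Hessian is constant: H = [[-6, 6, -2], [6, -8, 2], [-2, 2, -8]].
Leading principal minors: Δ₁ = -6, Δ₂ = 12, Δ₃ = -88.
The minors alternate sign starting negative (−, +, −), so H is negative definite: a local maximum.

local maximum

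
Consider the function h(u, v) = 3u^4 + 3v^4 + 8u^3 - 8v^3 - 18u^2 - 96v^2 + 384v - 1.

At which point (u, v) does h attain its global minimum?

(-3, -4)

h(u,v) separates as P(u) + Q(v) − 1, so its minimum is min P + min Q − 1.
P'(u) = 12u(u - 1)(u + 3) vanishes at u ∈ {-3, 0, 1}; Q'(v) = 12(v - 4)(v - 2)(v + 4) vanishes at v ∈ {-4, 2, 4}.
Local minima of P (where P''>0): P(-3)=-135, P(1)=-7. Local minima of Q: Q(-4)=-1792, Q(4)=256.
So the global minimum of h is P(-3) + Q(-4) − 1 = -135 − 1792 − 1 = -1928, attained at (-3, -4).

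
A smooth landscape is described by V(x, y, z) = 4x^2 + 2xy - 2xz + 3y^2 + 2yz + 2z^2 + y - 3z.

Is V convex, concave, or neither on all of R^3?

V is quadratic, so its Hessian is the constant matrix H = [[8, 2, -2], [2, 6, 2], [-2, 2, 4]].
Leading principal minors: 8, 44, 104.
All positive ⇒ H ≻ 0 ⇒ convex.

convex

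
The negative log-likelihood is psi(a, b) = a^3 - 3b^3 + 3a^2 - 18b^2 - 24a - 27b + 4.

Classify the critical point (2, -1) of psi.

The mixed partial ∂²psi/∂a∂b is 0, so the Hessian at any point is diag(psi_aa, psi_bb) = diag(6(a + 1), -18(b + 2)).
At (2, -1): H = diag(18, -18).
The eigenvalues have opposite signs, so H is indefinite: a saddle point.

saddle point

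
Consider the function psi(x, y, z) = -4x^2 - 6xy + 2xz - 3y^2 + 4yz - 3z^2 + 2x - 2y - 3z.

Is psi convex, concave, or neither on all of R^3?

psi is quadratic, so its Hessian is the constant matrix H = [[-8, -6, 2], [-6, -6, 4], [2, 4, -6]].
Leading principal minors: -8, 12, -16.
Signs alternate −, +, − ⇒ H ≺ 0 ⇒ concave.

concave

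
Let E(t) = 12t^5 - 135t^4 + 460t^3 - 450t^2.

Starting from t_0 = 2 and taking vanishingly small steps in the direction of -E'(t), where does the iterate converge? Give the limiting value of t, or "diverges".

E'(t) = 60t(t - 5)(t - 3)(t - 1), so E'(2) = 360.
Gradient descent moves in the -E' direction, i.e. t is decreasing.
The nearest critical point in that direction is t = 1, where E'' = 480 > 0 (a local minimum). The iterate converges there.

1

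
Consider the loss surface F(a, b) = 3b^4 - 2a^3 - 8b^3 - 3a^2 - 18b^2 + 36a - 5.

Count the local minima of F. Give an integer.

2

F separates as a function of a plus a function of b, so ∇F=0 decouples.
∂F/∂a = -6(a - 2)(a + 3) = 0 at a ∈ {-3, 2}; ∂F/∂b = 12b(b - 3)(b + 1) = 0 at b ∈ {-1, 0, 3}.
The Hessian is diagonal: diag(F_aa, F_bb). Second derivatives: F_aa(-3)=30, F_aa(2)=-30; F_bb(-1)=48, F_bb(0)=-36, F_bb(3)=144.
Local minima occur where both diagonal entries positive: (-3, -1), (-3, 3). Count: 2.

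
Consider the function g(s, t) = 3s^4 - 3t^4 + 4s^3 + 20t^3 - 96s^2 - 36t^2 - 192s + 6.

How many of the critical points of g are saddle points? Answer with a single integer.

5

g separates as a function of s plus a function of t, so ∇g=0 decouples.
∂g/∂s = 12(s - 4)(s + 1)(s + 4) = 0 at s ∈ {-4, -1, 4}; ∂g/∂t = -12t(t - 3)(t - 2) = 0 at t ∈ {0, 2, 3}.
The Hessian is diagonal: diag(g_ss, g_tt). Second derivatives: g_ss(-4)=288, g_ss(-1)=-180, g_ss(4)=480; g_tt(0)=-72, g_tt(2)=24, g_tt(3)=-36.
Saddle points occur where the two diagonal entries have opposite signs: (-4, 0), (-4, 3), (-1, 2), (4, 0), (4, 3). Count: 5.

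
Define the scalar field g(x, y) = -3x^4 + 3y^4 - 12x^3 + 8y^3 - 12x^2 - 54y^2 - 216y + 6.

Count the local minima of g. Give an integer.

g separates as a function of x plus a function of y, so ∇g=0 decouples.
∂g/∂x = -12x(x + 1)(x + 2) = 0 at x ∈ {-2, -1, 0}; ∂g/∂y = 12(y - 3)(y + 2)(y + 3) = 0 at y ∈ {-3, -2, 3}.
The Hessian is diagonal: diag(g_xx, g_yy). Second derivatives: g_xx(-2)=-24, g_xx(-1)=12, g_xx(0)=-24; g_yy(-3)=72, g_yy(-2)=-60, g_yy(3)=360.
Local minima occur where both diagonal entries positive: (-1, -3), (-1, 3). Count: 2.

2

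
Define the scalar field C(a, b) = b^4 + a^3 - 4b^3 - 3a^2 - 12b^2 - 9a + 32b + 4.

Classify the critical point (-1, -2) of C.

The mixed partial ∂²C/∂a∂b is 0, so the Hessian at any point is diag(C_aa, C_bb) = diag(6(a - 1), 12(b^2 - 2b - 2)).
At (-1, -2): H = diag(-12, 72).
The eigenvalues have opposite signs, so H is indefinite: a saddle point.

saddle point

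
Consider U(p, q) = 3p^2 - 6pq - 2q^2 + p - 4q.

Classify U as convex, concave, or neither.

U is quadratic, so its Hessian is the constant matrix H = [[6, -6], [-6, -4]].
det(H) = -60, tr(H) = 2.
det(H) < 0, so H is indefinite: neither convex nor concave.

neither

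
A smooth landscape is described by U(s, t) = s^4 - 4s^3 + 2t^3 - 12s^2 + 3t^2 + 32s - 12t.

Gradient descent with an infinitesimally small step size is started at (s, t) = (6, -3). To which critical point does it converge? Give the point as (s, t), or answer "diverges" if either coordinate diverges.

U is separable, so gradient descent decouples: s follows -∂U/∂s, t follows -∂U/∂t.
∂U/∂s = 4(s - 4)(s - 1)(s + 2); at s=6 this is 320, so s decreases.
∂U/∂t = 6(t - 1)(t + 2); at t=-3 this is 24, so t decreases.
The t-coordinate has no critical point in that direction and runs off to infinity.

diverges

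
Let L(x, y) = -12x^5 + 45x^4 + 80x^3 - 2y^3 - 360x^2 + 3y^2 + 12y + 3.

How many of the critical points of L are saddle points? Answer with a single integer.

4

L separates as a function of x plus a function of y, so ∇L=0 decouples.
∂L/∂x = -60x(x - 3)(x - 2)(x + 2) = 0 at x ∈ {-2, 0, 2, 3}; ∂L/∂y = -6(y - 2)(y + 1) = 0 at y ∈ {-1, 2}.
The Hessian is diagonal: diag(L_xx, L_yy). Second derivatives: L_xx(-2)=2400, L_xx(0)=-720, L_xx(2)=480, L_xx(3)=-900; L_yy(-1)=18, L_yy(2)=-18.
Saddle points occur where the two diagonal entries have opposite signs: (-2, 2), (0, -1), (2, 2), (3, -1). Count: 4.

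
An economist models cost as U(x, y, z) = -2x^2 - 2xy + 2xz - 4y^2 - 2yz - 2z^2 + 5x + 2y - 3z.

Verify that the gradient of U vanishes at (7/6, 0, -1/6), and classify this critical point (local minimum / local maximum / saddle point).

local maximum

∇U = (-4x - 2y + 2z + 5, -2x - 8y - 2z + 2, 2x - 2y - 4z - 3); substituting (7/6, 0, -1/6) gives ∇U = (0, 0, 0), so (7/6, 0, -1/6) is indeed a critical point.
The Hessian is constant: H = [[-4, -2, 2], [-2, -8, -2], [2, -2, -4]].
Leading principal minors: Δ₁ = -4, Δ₂ = 28, Δ₃ = -48.
The minors alternate sign starting negative (−, +, −), so H is negative definite: a local maximum.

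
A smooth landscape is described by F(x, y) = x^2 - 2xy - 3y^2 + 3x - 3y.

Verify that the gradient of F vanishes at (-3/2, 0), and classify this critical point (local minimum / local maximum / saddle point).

saddle point

∇F = (2x - 2y + 3, -2x - 6y - 3); substituting (-3/2, 0) gives ∇F = (0, 0), so (-3/2, 0) is indeed a critical point.
The Hessian of F is constant: H = [[2, -2], [-2, -6]].
det(H) = 2·(-6) − (-2)² = -16.
Since det(H) < 0, H is indefinite and the critical point is a saddle point.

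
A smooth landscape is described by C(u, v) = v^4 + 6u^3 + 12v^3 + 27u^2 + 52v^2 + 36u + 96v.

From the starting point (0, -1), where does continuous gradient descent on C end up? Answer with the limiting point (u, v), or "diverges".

(-1, -2)

C is separable, so gradient descent decouples: u follows -∂C/∂u, v follows -∂C/∂v.
∂C/∂u = 18(u + 1)(u + 2); at u=0 this is 36, so u decreases.
∂C/∂v = 4(v + 2)(v + 3)(v + 4); at v=-1 this is 24, so v decreases.
u converges to its nearest critical value -1 (a local min of the u-part); v converges to -2. The iterate converges to (-1, -2).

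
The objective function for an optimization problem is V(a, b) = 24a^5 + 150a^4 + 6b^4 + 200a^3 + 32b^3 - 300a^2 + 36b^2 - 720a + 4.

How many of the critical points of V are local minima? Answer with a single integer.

V separates as a function of a plus a function of b, so ∇V=0 decouples.
∂V/∂a = 120(a - 1)(a + 1)(a + 2)(a + 3) = 0 at a ∈ {-3, -2, -1, 1}; ∂V/∂b = 24b(b + 1)(b + 3) = 0 at b ∈ {-3, -1, 0}.
The Hessian is diagonal: diag(V_aa, V_bb). Second derivatives: V_aa(-3)=-960, V_aa(-2)=360, V_aa(-1)=-480, V_aa(1)=2880; V_bb(-3)=144, V_bb(-1)=-48, V_bb(0)=72.
Local minima occur where both diagonal entries positive: (-2, -3), (-2, 0), (1, -3), (1, 0). Count: 4.

4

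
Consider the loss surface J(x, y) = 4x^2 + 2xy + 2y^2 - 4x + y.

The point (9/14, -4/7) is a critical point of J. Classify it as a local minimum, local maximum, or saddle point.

The Hessian of J is constant: H = [[8, 2], [2, 4]].
det(H) = 8·4 − 2² = 28.
det(H) > 0 and tr(H) = 12 > 0, so H is positive definite and the point is a local minimum.

local minimum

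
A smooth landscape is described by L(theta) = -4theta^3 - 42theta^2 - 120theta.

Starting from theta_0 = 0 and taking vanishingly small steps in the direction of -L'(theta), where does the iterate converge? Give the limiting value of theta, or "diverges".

diverges

L'(theta) = -12(theta + 2)(theta + 5), so L'(0) = -120.
Gradient descent moves in the -L' direction, i.e. theta is increasing.
There is no critical point above theta=0, and L' keeps the same sign, so the iterate runs off to +∞.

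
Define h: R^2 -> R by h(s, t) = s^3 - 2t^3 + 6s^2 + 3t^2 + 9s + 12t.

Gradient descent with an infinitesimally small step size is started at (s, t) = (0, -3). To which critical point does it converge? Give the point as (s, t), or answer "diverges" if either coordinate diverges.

h is separable, so gradient descent decouples: s follows -∂h/∂s, t follows -∂h/∂t.
∂h/∂s = 3(s + 1)(s + 3); at s=0 this is 9, so s decreases.
∂h/∂t = -6(t - 2)(t + 1); at t=-3 this is -60, so t increases.
s converges to its nearest critical value -1 (a local min of the s-part); t converges to -1. The iterate converges to (-1, -1).

(-1, -1)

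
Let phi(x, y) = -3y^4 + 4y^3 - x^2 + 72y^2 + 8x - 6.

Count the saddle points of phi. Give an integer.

phi separates as a function of x plus a function of y, so ∇phi=0 decouples.
∂phi/∂x = -2(x - 4) = 0 at x ∈ {4}; ∂phi/∂y = -12y(y - 4)(y + 3) = 0 at y ∈ {-3, 0, 4}.
The Hessian is diagonal: diag(phi_xx, phi_yy). Second derivatives: phi_xx(4)=-2; phi_yy(-3)=-252, phi_yy(0)=144, phi_yy(4)=-336.
Saddle points occur where the two diagonal entries have opposite signs: (4, 0). Count: 1.

1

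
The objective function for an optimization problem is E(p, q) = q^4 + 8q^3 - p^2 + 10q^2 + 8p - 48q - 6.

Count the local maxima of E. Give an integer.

1

E separates as a function of p plus a function of q, so ∇E=0 decouples.
∂E/∂p = -2(p - 4) = 0 at p ∈ {4}; ∂E/∂q = 4(q - 1)(q + 3)(q + 4) = 0 at q ∈ {-4, -3, 1}.
The Hessian is diagonal: diag(E_pp, E_qq). Second derivatives: E_pp(4)=-2; E_qq(-4)=20, E_qq(-3)=-16, E_qq(1)=80.
Local maxima occur where both diagonal entries negative: (4, -3). Count: 1.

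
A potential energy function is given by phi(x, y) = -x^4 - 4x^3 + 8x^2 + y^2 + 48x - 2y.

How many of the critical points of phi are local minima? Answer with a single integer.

phi separates as a function of x plus a function of y, so ∇phi=0 decouples.
∂phi/∂x = -4(x - 2)(x + 2)(x + 3) = 0 at x ∈ {-3, -2, 2}; ∂phi/∂y = 2(y - 1) = 0 at y ∈ {1}.
The Hessian is diagonal: diag(phi_xx, phi_yy). Second derivatives: phi_xx(-3)=-20, phi_xx(-2)=16, phi_xx(2)=-80; phi_yy(1)=2.
Local minima occur where both diagonal entries positive: (-2, 1). Count: 1.

1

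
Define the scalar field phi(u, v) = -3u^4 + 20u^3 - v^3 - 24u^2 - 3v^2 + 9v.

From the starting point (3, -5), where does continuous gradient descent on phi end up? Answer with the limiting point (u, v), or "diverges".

phi is separable, so gradient descent decouples: u follows -∂phi/∂u, v follows -∂phi/∂v.
∂phi/∂u = -12u(u - 4)(u - 1); at u=3 this is 72, so u decreases.
∂phi/∂v = -3(v - 1)(v + 3); at v=-5 this is -36, so v increases.
u converges to its nearest critical value 1 (a local min of the u-part); v converges to -3. The iterate converges to (1, -3).

(1, -3)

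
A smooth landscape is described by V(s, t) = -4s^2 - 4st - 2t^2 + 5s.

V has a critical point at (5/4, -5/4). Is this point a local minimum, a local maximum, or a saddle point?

local maximum

The Hessian of V is constant: H = [[-8, -4], [-4, -4]].
det(H) = (-8)·(-4) − (-4)² = 16.
det(H) > 0 and tr(H) = -12 < 0, so H is negative definite and the point is a local maximum.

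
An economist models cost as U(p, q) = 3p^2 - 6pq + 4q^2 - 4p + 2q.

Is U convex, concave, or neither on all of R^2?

convex

U is quadratic, so its Hessian is the constant matrix H = [[6, -6], [-6, 8]].
det(H) = 12, tr(H) = 14.
det(H) > 0 and tr(H) > 0, so H is positive definite everywhere: convex.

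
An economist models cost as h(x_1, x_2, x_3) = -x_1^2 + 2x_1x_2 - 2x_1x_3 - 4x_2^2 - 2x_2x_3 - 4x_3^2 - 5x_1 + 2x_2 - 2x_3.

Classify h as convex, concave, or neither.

concave

h is quadratic, so its Hessian is the constant matrix H = [[-2, 2, -2], [2, -8, -2], [-2, -2, -8]].
Leading principal minors: -2, 12, -40.
Signs alternate −, +, − ⇒ H ≺ 0 ⇒ concave.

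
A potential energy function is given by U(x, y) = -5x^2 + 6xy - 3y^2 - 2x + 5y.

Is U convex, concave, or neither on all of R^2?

concave

U is quadratic, so its Hessian is the constant matrix H = [[-10, 6], [6, -6]].
det(H) = 24, tr(H) = -16.
det(H) > 0 and tr(H) < 0, so H is negative definite everywhere: concave.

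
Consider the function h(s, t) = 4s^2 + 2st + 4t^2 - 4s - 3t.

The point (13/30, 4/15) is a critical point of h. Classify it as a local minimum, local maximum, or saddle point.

local minimum

The Hessian of h is constant: H = [[8, 2], [2, 8]].
det(H) = 8·8 − 2² = 60.
det(H) > 0 and tr(H) = 16 > 0, so H is positive definite and the point is a local minimum.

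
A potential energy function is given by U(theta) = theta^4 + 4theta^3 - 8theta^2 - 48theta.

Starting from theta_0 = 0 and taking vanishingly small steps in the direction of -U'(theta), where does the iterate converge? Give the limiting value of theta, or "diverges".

2

U'(theta) = 4(theta - 2)(theta + 2)(theta + 3), so U'(0) = -48.
Gradient descent moves in the -U' direction, i.e. theta is increasing.
The nearest critical point in that direction is theta = 2, where U'' = 80 > 0 (a local minimum). The iterate converges there.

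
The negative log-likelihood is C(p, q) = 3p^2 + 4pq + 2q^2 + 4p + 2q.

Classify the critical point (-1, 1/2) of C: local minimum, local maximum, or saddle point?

local minimum

The Hessian of C is constant: H = [[6, 4], [4, 4]].
det(H) = 6·4 − 4² = 8.
det(H) > 0 and tr(H) = 10 > 0, so H is positive definite and the point is a local minimum.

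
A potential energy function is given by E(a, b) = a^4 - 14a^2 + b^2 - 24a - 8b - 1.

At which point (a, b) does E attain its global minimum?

E(a,b) separates as P(a) + Q(b) − 1, so its minimum is min P + min Q − 1.
P'(a) = 4(a - 3)(a + 1)(a + 2) vanishes at a ∈ {-2, -1, 3}; Q'(b) = 2b - 8 vanishes at b ∈ {4}.
Local minima of P (where P''>0): P(-2)=8, P(3)=-117. Local minima of Q: Q(4)=-16.
So the global minimum of E is P(3) + Q(4) − 1 = -117 − 16 − 1 = -134, attained at (3, 4).

(3, 4)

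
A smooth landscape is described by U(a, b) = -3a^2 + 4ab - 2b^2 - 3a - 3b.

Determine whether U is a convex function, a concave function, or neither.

concave

U is quadratic, so its Hessian is the constant matrix H = [[-6, 4], [4, -4]].
det(H) = 8, tr(H) = -10.
det(H) > 0 and tr(H) < 0, so H is negative definite everywhere: concave.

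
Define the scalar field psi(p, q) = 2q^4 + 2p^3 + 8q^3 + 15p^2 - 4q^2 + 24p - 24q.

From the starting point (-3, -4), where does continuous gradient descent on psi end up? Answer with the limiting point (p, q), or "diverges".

psi is separable, so gradient descent decouples: p follows -∂psi/∂p, q follows -∂psi/∂q.
∂psi/∂p = 6(p + 1)(p + 4); at p=-3 this is -12, so p increases.
∂psi/∂q = 8(q - 1)(q + 1)(q + 3); at q=-4 this is -120, so q increases.
p converges to its nearest critical value -1 (a local min of the p-part); q converges to -3. The iterate converges to (-1, -3).

(-1, -3)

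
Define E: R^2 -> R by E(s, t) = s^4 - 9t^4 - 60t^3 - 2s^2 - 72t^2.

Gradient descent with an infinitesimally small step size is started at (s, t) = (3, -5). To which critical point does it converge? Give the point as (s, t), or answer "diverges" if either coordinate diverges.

E is separable, so gradient descent decouples: s follows -∂E/∂s, t follows -∂E/∂t.
∂E/∂s = 4s(s - 1)(s + 1); at s=3 this is 96, so s decreases.
∂E/∂t = -36t(t + 1)(t + 4); at t=-5 this is 720, so t decreases.
The t-coordinate has no critical point in that direction and runs off to infinity.

diverges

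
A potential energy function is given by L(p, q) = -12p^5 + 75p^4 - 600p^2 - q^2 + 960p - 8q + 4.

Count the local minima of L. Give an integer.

0

L separates as a function of p plus a function of q, so ∇L=0 decouples.
∂L/∂p = -60(p - 4)(p - 2)(p - 1)(p + 2) = 0 at p ∈ {-2, 1, 2, 4}; ∂L/∂q = -2(q + 4) = 0 at q ∈ {-4}.
The Hessian is diagonal: diag(L_pp, L_qq). Second derivatives: L_pp(-2)=4320, L_pp(1)=-540, L_pp(2)=480, L_pp(4)=-2160; L_qq(-4)=-2.
Local minima occur where both diagonal entries positive: none. Count: 0.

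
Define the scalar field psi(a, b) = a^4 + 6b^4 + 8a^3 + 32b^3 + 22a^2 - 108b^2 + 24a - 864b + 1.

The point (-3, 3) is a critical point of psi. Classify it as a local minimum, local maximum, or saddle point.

The mixed partial ∂²psi/∂a∂b is 0, so the Hessian at any point is diag(psi_aa, psi_bb) = diag(4(3a^2 + 12a + 11), 24(3b^2 + 8b - 9)).
At (-3, 3): H = diag(8, 1008).
Both eigenvalues are positive, so H is positive definite: a local minimum.

local minimum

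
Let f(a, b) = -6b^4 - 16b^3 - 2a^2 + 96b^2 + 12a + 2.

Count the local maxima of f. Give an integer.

f separates as a function of a plus a function of b, so ∇f=0 decouples.
∂f/∂a = -4(a - 3) = 0 at a ∈ {3}; ∂f/∂b = -24b(b - 2)(b + 4) = 0 at b ∈ {-4, 0, 2}.
The Hessian is diagonal: diag(f_aa, f_bb). Second derivatives: f_aa(3)=-4; f_bb(-4)=-576, f_bb(0)=192, f_bb(2)=-288.
Local maxima occur where both diagonal entries negative: (3, -4), (3, 2). Count: 2.

2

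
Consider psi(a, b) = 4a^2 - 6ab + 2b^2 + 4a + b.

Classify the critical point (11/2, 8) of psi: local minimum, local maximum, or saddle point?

saddle point

The Hessian of psi is constant: H = [[8, -6], [-6, 4]].
det(H) = 8·4 − (-6)² = -4.
Since det(H) < 0, H is indefinite and the critical point is a saddle point.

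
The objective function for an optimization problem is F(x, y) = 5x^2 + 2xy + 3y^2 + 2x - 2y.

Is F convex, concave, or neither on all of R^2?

convex

F is quadratic, so its Hessian is the constant matrix H = [[10, 2], [2, 6]].
det(H) = 56, tr(H) = 16.
det(H) > 0 and tr(H) > 0, so H is positive definite everywhere: convex.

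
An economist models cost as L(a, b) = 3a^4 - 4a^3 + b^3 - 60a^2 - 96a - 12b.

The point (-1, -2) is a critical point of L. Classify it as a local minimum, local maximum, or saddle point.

The mixed partial ∂²L/∂a∂b is 0, so the Hessian at any point is diag(L_aa, L_bb) = diag(12(3a^2 - 2a - 10), 6b).
At (-1, -2): H = diag(-60, -12).
Both eigenvalues are negative, so H is negative definite: a local maximum.

local maximum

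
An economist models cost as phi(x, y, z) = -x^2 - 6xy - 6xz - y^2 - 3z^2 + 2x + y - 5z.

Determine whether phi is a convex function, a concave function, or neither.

neither

phi is quadratic, so its Hessian is the constant matrix H = [[-2, -6, -6], [-6, -2, 0], [-6, 0, -6]].
Leading principal minors: -2, -32, 264.
Neither pattern holds ⇒ H is indefinite ⇒ neither convex nor concave.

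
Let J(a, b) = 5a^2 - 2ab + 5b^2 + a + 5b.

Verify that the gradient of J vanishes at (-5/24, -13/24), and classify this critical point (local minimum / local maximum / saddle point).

∇J = (10a - 2b + 1, -2a + 10b + 5); substituting (-5/24, -13/24) gives ∇J = (0, 0), so (-5/24, -13/24) is indeed a critical point.
The Hessian of J is constant: H = [[10, -2], [-2, 10]].
det(H) = 10·10 − (-2)² = 96.
det(H) > 0 and tr(H) = 20 > 0, so H is positive definite and the point is a local minimum.

local minimum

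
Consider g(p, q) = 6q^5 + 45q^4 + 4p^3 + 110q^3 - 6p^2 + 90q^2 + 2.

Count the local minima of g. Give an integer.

g separates as a function of p plus a function of q, so ∇g=0 decouples.
∂g/∂p = 12p(p - 1) = 0 at p ∈ {0, 1}; ∂g/∂q = 30q(q + 1)(q + 2)(q + 3) = 0 at q ∈ {-3, -2, -1, 0}.
The Hessian is diagonal: diag(g_pp, g_qq). Second derivatives: g_pp(0)=-12, g_pp(1)=12; g_qq(-3)=-180, g_qq(-2)=60, g_qq(-1)=-60, g_qq(0)=180.
Local minima occur where both diagonal entries positive: (1, -2), (1, 0). Count: 2.

2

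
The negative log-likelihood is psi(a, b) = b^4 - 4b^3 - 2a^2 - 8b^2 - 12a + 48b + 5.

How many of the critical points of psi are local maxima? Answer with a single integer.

psi separates as a function of a plus a function of b, so ∇psi=0 decouples.
∂psi/∂a = -4(a + 3) = 0 at a ∈ {-3}; ∂psi/∂b = 4(b - 3)(b - 2)(b + 2) = 0 at b ∈ {-2, 2, 3}.
The Hessian is diagonal: diag(psi_aa, psi_bb). Second derivatives: psi_aa(-3)=-4; psi_bb(-2)=80, psi_bb(2)=-16, psi_bb(3)=20.
Local maxima occur where both diagonal entries negative: (-3, 2). Count: 1.

1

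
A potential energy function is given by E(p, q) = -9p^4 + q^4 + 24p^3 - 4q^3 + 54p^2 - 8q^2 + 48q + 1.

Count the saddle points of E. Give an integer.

5

E separates as a function of p plus a function of q, so ∇E=0 decouples.
∂E/∂p = -36p(p - 3)(p + 1) = 0 at p ∈ {-1, 0, 3}; ∂E/∂q = 4(q - 3)(q - 2)(q + 2) = 0 at q ∈ {-2, 2, 3}.
The Hessian is diagonal: diag(E_pp, E_qq). Second derivatives: E_pp(-1)=-144, E_pp(0)=108, E_pp(3)=-432; E_qq(-2)=80, E_qq(2)=-16, E_qq(3)=20.
Saddle points occur where the two diagonal entries have opposite signs: (-1, -2), (-1, 3), (0, 2), (3, -2), (3, 3). Count: 5.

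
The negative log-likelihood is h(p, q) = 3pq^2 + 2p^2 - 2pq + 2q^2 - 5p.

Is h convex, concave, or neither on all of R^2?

The term 3pq^2 is cubic, so the Hessian is not constant.
∂²h/∂q² = 6p + 4, which takes both signs as p varies (negative for sufficiently negative p). A diagonal entry of the Hessian changing sign means the Hessian is neither positive- nor negative-semidefinite on all of R^2.

neither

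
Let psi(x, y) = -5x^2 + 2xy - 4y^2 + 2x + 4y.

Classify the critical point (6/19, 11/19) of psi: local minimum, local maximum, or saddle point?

local maximum

The Hessian of psi is constant: H = [[-10, 2], [2, -8]].
det(H) = (-10)·(-8) − 2² = 76.
det(H) > 0 and tr(H) = -18 < 0, so H is negative definite and the point is a local maximum.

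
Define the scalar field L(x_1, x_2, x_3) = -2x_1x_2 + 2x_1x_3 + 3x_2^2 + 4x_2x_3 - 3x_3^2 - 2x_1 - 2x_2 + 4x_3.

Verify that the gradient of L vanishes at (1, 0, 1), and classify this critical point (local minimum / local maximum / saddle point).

saddle point

∇L = (-2x_2 + 2x_3 - 2, -2x_1 + 6x_2 + 4x_3 - 2, 2x_1 + 4x_2 - 6x_3 + 4); substituting (1, 0, 1) gives ∇L = (0, 0, 0), so (1, 0, 1) is indeed a critical point.
The Hessian is constant: H = [[0, -2, 2], [-2, 6, 4], [2, 4, -6]].
Leading principal minors: Δ₁ = 0, Δ₂ = -4, Δ₃ = -32.
The minors fit neither the all-positive nor the alternating-sign pattern, so H is indefinite: a saddle point.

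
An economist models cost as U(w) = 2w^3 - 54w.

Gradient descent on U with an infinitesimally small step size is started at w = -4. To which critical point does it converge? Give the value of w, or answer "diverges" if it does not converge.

diverges

U'(w) = 6(w - 3)(w + 3), so U'(-4) = 42.
Gradient descent moves in the -U' direction, i.e. w is decreasing.
There is no critical point below w=-4, and U' keeps the same sign, so the iterate runs off to −∞.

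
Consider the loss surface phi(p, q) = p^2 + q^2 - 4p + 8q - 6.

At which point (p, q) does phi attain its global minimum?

phi(p,q) separates as A(p) + B(q) − 6, so its minimum is min A + min B − 6.
A'(p) = 2p - 4 vanishes at p ∈ {2}; B'(q) = 2q + 8 vanishes at q ∈ {-4}.
Local minima of A (where A''>0): A(2)=-4. Local minima of B: B(-4)=-16.
So the global minimum of phi is A(2) + B(-4) − 6 = -4 − 16 − 6 = -26, attained at (2, -4).

(2, -4)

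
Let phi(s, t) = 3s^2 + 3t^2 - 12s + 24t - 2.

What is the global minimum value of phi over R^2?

-62

phi(s,t) separates as P(s) + Q(t) − 2, so its minimum is min P + min Q − 2.
P'(s) = 6s - 12 vanishes at s ∈ {2}; Q'(t) = 6(t + 4) vanishes at t ∈ {-4}.
Local minima of P (where P''>0): P(2)=-12. Local minima of Q: Q(-4)=-48.
So the global minimum of phi is P(2) + Q(-4) − 2 = -12 − 48 − 2 = -62, attained at (2, -4).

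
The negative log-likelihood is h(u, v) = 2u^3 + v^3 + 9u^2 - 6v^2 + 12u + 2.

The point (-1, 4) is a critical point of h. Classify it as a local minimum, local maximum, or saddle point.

The mixed partial ∂²h/∂u∂v is 0, so the Hessian at any point is diag(h_uu, h_vv) = diag(6(2u + 3), 6(v - 2)).
At (-1, 4): H = diag(6, 12).
Both eigenvalues are positive, so H is positive definite: a local minimum.

local minimum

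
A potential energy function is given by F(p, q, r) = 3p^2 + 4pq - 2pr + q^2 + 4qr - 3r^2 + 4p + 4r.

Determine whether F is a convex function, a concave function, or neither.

neither

F is quadratic, so its Hessian is the constant matrix H = [[6, 4, -2], [4, 2, 4], [-2, 4, -6]].
Leading principal minors: 6, -4, -144.
Neither pattern holds ⇒ H is indefinite ⇒ neither convex nor concave.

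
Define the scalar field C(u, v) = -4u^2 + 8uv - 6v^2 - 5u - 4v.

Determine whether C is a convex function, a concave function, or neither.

concave

C is quadratic, so its Hessian is the constant matrix H = [[-8, 8], [8, -12]].
det(H) = 32, tr(H) = -20.
det(H) > 0 and tr(H) < 0, so H is negative definite everywhere: concave.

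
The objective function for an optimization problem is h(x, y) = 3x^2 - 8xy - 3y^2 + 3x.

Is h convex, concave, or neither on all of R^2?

neither

h is quadratic, so its Hessian is the constant matrix H = [[6, -8], [-8, -6]].
det(H) = -100, tr(H) = 0.
det(H) < 0, so H is indefinite: neither convex nor concave.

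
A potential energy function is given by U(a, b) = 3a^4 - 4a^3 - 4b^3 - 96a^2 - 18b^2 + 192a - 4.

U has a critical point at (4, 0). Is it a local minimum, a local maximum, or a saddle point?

The mixed partial ∂²U/∂a∂b is 0, so the Hessian at any point is diag(U_aa, U_bb) = diag(12(3a^2 - 2a - 16), -12(2b + 3)).
At (4, 0): H = diag(288, -36).
The eigenvalues have opposite signs, so H is indefinite: a saddle point.

saddle point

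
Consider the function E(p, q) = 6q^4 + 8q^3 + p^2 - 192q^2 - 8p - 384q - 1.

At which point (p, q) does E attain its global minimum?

(4, 4)

E(p,q) separates as A(p) + B(q) − 1, so its minimum is min A + min B − 1.
A'(p) = 2p - 8 vanishes at p ∈ {4}; B'(q) = 24(q - 4)(q + 1)(q + 4) vanishes at q ∈ {-4, -1, 4}.
Local minima of A (where A''>0): A(4)=-16. Local minima of B: B(-4)=-512, B(4)=-2560.
So the global minimum of E is A(4) + B(4) − 1 = -16 − 2560 − 1 = -2577, attained at (4, 4).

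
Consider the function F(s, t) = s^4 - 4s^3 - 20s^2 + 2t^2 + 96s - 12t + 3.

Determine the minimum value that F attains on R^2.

F(s,t) separates as P(s) + Q(t) + 3, so its minimum is min P + min Q + 3.
P'(s) = 4(s - 4)(s - 2)(s + 3) vanishes at s ∈ {-3, 2, 4}; Q'(t) = 4(t - 3) vanishes at t ∈ {3}.
Local minima of P (where P''>0): P(-3)=-279, P(4)=64. Local minima of Q: Q(3)=-18.
So the global minimum of F is P(-3) + Q(3) + 3 = -279 − 18 + 3 = -294, attained at (-3, 3).

-294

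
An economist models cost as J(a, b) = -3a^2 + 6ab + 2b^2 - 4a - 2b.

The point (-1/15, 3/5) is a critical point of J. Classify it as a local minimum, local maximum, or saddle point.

saddle point

The Hessian of J is constant: H = [[-6, 6], [6, 4]].
det(H) = (-6)·4 − 6² = -60.
Since det(H) < 0, H is indefinite and the critical point is a saddle point.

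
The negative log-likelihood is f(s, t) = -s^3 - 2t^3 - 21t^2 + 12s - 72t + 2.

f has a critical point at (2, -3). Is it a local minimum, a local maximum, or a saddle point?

local maximum

The mixed partial ∂²f/∂s∂t is 0, so the Hessian at any point is diag(f_ss, f_tt) = diag(-6s, -6(2t + 7)).
At (2, -3): H = diag(-12, -6).
Both eigenvalues are negative, so H is negative definite: a local maximum.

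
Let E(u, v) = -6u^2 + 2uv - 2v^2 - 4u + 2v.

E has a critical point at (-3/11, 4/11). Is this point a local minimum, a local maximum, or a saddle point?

local maximum

The Hessian of E is constant: H = [[-12, 2], [2, -4]].
det(H) = (-12)·(-4) − 2² = 44.
det(H) > 0 and tr(H) = -16 < 0, so H is negative definite and the point is a local maximum.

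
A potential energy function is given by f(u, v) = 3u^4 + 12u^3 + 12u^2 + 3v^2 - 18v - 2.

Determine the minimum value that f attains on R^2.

-29

f(u,v) separates as P(u) + Q(v) − 2, so its minimum is min P + min Q − 2.
P'(u) = 12u(u + 1)(u + 2) vanishes at u ∈ {-2, -1, 0}; Q'(v) = 6v - 18 vanishes at v ∈ {3}.
Local minima of P (where P''>0): P(-2)=0, P(0)=0. Local minima of Q: Q(3)=-27.
So the global minimum of f is P(-2) + Q(3) − 2 = 0 − 27 − 2 = -29, attained at (-2, 3).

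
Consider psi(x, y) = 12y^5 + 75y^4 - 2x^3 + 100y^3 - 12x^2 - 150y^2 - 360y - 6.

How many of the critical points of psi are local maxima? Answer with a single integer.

2

psi separates as a function of x plus a function of y, so ∇psi=0 decouples.
∂psi/∂x = -6x(x + 4) = 0 at x ∈ {-4, 0}; ∂psi/∂y = 60(y - 1)(y + 1)(y + 2)(y + 3) = 0 at y ∈ {-3, -2, -1, 1}.
The Hessian is diagonal: diag(psi_xx, psi_yy). Second derivatives: psi_xx(-4)=24, psi_xx(0)=-24; psi_yy(-3)=-480, psi_yy(-2)=180, psi_yy(-1)=-240, psi_yy(1)=1440.
Local maxima occur where both diagonal entries negative: (0, -3), (0, -1). Count: 2.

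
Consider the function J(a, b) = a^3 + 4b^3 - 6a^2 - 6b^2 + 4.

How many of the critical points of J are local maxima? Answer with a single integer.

J separates as a function of a plus a function of b, so ∇J=0 decouples.
∂J/∂a = 3a(a - 4) = 0 at a ∈ {0, 4}; ∂J/∂b = 12b(b - 1) = 0 at b ∈ {0, 1}.
The Hessian is diagonal: diag(J_aa, J_bb). Second derivatives: J_aa(0)=-12, J_aa(4)=12; J_bb(0)=-12, J_bb(1)=12.
Local maxima occur where both diagonal entries negative: (0, 0). Count: 1.

1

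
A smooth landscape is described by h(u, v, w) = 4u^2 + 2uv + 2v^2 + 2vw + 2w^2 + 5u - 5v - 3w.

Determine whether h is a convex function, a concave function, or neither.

convex

h is quadratic, so its Hessian is the constant matrix H = [[8, 2, 0], [2, 4, 2], [0, 2, 4]].
Leading principal minors: 8, 28, 80.
All positive ⇒ H ≻ 0 ⇒ convex.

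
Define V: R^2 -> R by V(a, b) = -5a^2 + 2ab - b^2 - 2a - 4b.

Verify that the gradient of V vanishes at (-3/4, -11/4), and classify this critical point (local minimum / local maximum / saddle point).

local maximum

∇V = (-10a + 2b - 2, 2a - 2b - 4); substituting (-3/4, -11/4) gives ∇V = (0, 0), so (-3/4, -11/4) is indeed a critical point.
The Hessian of V is constant: H = [[-10, 2], [2, -2]].
det(H) = (-10)·(-2) − 2² = 16.
det(H) > 0 and tr(H) = -12 < 0, so H is negative definite and the point is a local maximum.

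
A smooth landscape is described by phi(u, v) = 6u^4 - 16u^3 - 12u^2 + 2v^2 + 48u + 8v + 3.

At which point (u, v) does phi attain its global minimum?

(-1, -2)

phi(u,v) separates as P(u) + Q(v) + 3, so its minimum is min P + min Q + 3.
P'(u) = 24(u - 2)(u - 1)(u + 1) vanishes at u ∈ {-1, 1, 2}; Q'(v) = 4v + 8 vanishes at v ∈ {-2}.
Local minima of P (where P''>0): P(-1)=-38, P(2)=16. Local minima of Q: Q(-2)=-8.
So the global minimum of phi is P(-1) + Q(-2) + 3 = -38 − 8 + 3 = -43, attained at (-1, -2).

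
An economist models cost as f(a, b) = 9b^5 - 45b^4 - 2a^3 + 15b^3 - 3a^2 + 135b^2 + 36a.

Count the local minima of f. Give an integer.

f separates as a function of a plus a function of b, so ∇f=0 decouples.
∂f/∂a = -6(a - 2)(a + 3) = 0 at a ∈ {-3, 2}; ∂f/∂b = 45b(b - 3)(b - 2)(b + 1) = 0 at b ∈ {-1, 0, 2, 3}.
The Hessian is diagonal: diag(f_aa, f_bb). Second derivatives: f_aa(-3)=30, f_aa(2)=-30; f_bb(-1)=-540, f_bb(0)=270, f_bb(2)=-270, f_bb(3)=540.
Local minima occur where both diagonal entries positive: (-3, 0), (-3, 3). Count: 2.

2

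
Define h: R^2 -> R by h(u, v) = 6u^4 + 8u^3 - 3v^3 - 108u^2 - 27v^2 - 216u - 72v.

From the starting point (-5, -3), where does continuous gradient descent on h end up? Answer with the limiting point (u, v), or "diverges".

(-3, -4)

h is separable, so gradient descent decouples: u follows -∂h/∂u, v follows -∂h/∂v.
∂h/∂u = 24(u - 3)(u + 1)(u + 3); at u=-5 this is -1536, so u increases.
∂h/∂v = -9(v + 2)(v + 4); at v=-3 this is 9, so v decreases.
u converges to its nearest critical value -3 (a local min of the u-part); v converges to -4. The iterate converges to (-3, -4).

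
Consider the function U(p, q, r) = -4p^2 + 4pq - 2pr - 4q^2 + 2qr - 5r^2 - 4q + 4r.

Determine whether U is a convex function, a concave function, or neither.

concave

U is quadratic, so its Hessian is the constant matrix H = [[-8, 4, -2], [4, -8, 2], [-2, 2, -10]].
Leading principal minors: -8, 48, -448.
Signs alternate −, +, − ⇒ H ≺ 0 ⇒ concave.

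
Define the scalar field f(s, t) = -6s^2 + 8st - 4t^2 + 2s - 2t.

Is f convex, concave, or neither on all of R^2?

f is quadratic, so its Hessian is the constant matrix H = [[-12, 8], [8, -8]].
det(H) = 32, tr(H) = -20.
det(H) > 0 and tr(H) < 0, so H is negative definite everywhere: concave.

concave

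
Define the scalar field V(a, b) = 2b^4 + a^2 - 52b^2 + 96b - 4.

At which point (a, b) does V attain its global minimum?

V(a,b) separates as P(a) + Q(b) − 4, so its minimum is min P + min Q − 4.
P'(a) = 2a vanishes at a ∈ {0}; Q'(b) = 8(b - 3)(b - 1)(b + 4) vanishes at b ∈ {-4, 1, 3}.
Local minima of P (where P''>0): P(0)=0. Local minima of Q: Q(-4)=-704, Q(3)=-18.
So the global minimum of V is P(0) + Q(-4) − 4 = 0 − 704 − 4 = -708, attained at (0, -4).

(0, -4)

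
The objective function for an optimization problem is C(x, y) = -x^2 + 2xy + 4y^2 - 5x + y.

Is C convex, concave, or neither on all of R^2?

neither

C is quadratic, so its Hessian is the constant matrix H = [[-2, 2], [2, 8]].
det(H) = -20, tr(H) = 6.
det(H) < 0, so H is indefinite: neither convex nor concave.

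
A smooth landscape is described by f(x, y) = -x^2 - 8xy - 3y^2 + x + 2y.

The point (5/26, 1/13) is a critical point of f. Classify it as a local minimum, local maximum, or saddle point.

The Hessian of f is constant: H = [[-2, -8], [-8, -6]].
det(H) = (-2)·(-6) − (-8)² = -52.
Since det(H) < 0, H is indefinite and the critical point is a saddle point.

saddle point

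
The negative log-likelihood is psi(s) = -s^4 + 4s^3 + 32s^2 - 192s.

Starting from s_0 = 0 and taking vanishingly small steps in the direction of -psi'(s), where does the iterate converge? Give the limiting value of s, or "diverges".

3

psi'(s) = -4(s - 4)(s - 3)(s + 4), so psi'(0) = -192.
Gradient descent moves in the -psi' direction, i.e. s is increasing.
The nearest critical point in that direction is s = 3, where psi'' = 28 > 0 (a local minimum). The iterate converges there.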